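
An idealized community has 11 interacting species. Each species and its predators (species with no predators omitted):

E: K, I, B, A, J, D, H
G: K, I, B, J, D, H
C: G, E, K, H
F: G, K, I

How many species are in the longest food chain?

3 species

One longest chain: C → G → K.
It has 3 species and 2 links.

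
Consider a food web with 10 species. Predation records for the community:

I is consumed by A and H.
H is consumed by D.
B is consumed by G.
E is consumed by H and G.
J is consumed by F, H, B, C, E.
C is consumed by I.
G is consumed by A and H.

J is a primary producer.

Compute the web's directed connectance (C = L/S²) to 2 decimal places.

The web has S = 10 species and L = 14 feeding links.
C = L / S² = 14 / 100 = 0.1400 ≈ 0.14.

C = 0.14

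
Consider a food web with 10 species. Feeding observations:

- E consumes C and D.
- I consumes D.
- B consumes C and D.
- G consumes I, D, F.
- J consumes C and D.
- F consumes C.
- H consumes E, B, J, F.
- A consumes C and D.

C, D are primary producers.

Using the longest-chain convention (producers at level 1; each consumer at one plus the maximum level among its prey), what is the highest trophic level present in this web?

3

Producers (level 1): C, D.
C → J → H gives H level 3.
No species has a prey at level 3, so no species reaches level 4.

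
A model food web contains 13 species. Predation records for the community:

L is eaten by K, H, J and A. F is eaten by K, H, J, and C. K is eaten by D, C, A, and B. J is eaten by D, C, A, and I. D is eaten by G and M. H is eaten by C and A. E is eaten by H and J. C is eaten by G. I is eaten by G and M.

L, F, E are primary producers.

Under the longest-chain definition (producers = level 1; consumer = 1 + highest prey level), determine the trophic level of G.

L is a producer → level 1.
J eats L (level 1); other prey at levels: F 1, E 1 → level 2.
D eats J (level 2); other prey at levels: K 2 → level 3.
G eats D (level 3); other prey at levels: I 3, C 3 → level 4.

Trophic level 4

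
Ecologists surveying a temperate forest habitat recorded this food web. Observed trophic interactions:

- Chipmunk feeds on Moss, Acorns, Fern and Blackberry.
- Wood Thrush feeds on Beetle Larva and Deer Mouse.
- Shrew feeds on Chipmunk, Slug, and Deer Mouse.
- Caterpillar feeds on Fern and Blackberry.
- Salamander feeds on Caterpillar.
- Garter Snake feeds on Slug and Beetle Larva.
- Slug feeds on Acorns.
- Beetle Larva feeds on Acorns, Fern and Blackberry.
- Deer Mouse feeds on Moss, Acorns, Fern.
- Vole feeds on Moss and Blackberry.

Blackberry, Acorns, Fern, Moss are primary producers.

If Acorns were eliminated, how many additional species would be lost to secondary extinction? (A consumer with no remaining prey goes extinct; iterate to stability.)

1

Remove Acorns.
Round 1: Slug (all prey gone) → extinct.
No further losses. Total secondary extinctions: 1.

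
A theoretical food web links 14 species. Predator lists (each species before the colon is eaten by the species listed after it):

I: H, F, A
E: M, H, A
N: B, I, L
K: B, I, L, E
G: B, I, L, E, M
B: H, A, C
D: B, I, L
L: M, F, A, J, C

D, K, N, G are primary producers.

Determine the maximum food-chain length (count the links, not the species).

One longest chain: D → L → M.
It has 3 species and 2 links.

2 links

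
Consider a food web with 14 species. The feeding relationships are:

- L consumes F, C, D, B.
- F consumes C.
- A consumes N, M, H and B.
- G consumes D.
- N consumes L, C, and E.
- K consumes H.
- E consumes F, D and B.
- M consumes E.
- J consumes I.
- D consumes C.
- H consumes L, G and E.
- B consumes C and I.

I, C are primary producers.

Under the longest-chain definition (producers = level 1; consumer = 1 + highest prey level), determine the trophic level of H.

C is a producer → level 1.
D eats C → level 2.
L eats D (level 2); other prey at levels: C 1, F 2, B 2 → level 3.
H eats L (level 3); other prey at levels: G 3, E 3 → level 4.

Trophic level 4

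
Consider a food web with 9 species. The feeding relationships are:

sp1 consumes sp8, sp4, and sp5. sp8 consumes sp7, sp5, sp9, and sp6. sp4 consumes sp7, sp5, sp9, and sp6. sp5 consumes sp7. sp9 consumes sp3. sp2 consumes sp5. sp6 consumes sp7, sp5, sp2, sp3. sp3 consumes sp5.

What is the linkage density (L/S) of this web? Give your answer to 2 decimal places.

There are L = 19 links among S = 9 species.
L/S = 19/9 = 2.1111 ≈ 2.11.

L/S = 2.11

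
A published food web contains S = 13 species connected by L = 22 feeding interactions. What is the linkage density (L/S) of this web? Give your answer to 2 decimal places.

L/S = 1.69

There are L = 22 links among S = 13 species.
L/S = 22/13 = 1.6923 ≈ 1.69.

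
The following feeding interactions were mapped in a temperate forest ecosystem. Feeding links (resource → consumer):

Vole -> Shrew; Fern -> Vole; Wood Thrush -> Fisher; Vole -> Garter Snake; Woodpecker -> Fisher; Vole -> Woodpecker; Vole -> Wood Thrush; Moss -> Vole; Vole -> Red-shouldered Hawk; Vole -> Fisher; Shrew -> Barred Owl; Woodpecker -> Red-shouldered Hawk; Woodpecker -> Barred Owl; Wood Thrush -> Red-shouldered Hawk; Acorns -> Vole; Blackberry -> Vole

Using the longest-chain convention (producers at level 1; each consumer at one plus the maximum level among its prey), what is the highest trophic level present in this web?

4

Producers (level 1): Blackberry, Fern, Moss, Acorns.
Blackberry → Vole → Wood Thrush → Fisher gives Fisher level 4.
No species has a prey at level 4, so no species reaches level 5.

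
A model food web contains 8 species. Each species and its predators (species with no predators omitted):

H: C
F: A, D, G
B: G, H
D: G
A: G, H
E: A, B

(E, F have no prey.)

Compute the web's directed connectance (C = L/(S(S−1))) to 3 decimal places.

The web has S = 8 species and L = 11 feeding links.
C = L / (S(S−1)) = 11 / 56 = 0.1964 ≈ 0.196.

C = 0.196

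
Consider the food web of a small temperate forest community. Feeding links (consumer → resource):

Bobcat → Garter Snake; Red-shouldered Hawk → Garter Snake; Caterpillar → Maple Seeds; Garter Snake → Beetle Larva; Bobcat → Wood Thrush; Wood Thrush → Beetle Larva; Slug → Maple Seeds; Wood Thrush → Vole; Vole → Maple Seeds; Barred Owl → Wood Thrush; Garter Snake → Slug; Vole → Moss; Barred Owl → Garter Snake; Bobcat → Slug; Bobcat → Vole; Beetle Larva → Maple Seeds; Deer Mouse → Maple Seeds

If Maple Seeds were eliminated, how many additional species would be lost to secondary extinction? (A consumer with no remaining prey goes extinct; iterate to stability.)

6

Remove Maple Seeds.
Round 1: Deer Mouse (all prey gone), Caterpillar (all prey gone), Beetle Larva (all prey gone), Slug (all prey gone) → extinct.
Round 2: Garter Snake (all prey gone) → extinct.
Round 3: Red-shouldered Hawk (all prey gone) → extinct.
No further losses. Total secondary extinctions: 6.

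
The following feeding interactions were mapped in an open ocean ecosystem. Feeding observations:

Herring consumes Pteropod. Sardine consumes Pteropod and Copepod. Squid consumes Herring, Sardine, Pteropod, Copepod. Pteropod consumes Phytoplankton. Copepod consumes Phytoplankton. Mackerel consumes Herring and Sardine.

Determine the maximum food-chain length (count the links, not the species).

One longest chain: Phytoplankton → Pteropod → Herring → Mackerel.
It has 4 species and 3 links.

3 links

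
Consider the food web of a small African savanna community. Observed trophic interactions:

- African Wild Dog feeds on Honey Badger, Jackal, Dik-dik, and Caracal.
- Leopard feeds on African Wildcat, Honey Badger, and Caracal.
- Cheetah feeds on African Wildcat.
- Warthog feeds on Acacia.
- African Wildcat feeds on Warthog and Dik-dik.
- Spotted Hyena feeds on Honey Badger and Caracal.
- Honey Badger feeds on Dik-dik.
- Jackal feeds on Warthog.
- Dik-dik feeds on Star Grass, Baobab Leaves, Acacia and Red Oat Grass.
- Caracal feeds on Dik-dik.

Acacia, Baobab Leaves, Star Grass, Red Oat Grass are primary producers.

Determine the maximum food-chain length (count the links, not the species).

3 links

One longest chain: Acacia → Dik-dik → African Wildcat → Leopard.
It has 4 species and 3 links.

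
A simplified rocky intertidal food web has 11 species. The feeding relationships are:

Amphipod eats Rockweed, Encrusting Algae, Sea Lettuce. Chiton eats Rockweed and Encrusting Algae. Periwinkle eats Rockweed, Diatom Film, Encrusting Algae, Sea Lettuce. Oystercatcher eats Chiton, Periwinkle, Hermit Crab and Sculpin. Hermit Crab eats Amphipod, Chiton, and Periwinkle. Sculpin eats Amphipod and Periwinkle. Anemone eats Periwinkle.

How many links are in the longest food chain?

One longest chain: Sea Lettuce → Periwinkle → Sculpin → Oystercatcher.
It has 4 species and 3 links.

3 links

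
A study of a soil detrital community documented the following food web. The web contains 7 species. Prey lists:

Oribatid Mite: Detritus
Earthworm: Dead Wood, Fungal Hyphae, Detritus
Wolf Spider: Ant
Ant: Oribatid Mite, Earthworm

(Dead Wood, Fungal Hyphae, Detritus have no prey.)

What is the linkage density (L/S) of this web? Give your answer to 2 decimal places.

There are L = 7 links among S = 7 species.
L/S = 7/7 = 1.0000 ≈ 1.00.

L/S = 1.00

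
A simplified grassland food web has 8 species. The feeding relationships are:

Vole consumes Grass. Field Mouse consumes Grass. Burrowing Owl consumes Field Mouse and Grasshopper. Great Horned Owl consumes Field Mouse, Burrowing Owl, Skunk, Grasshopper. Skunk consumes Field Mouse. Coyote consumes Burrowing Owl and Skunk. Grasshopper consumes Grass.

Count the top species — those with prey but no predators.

Top species (has prey, but nothing eats it): Vole, Great Horned Owl, Coyote.
Count: 3.

3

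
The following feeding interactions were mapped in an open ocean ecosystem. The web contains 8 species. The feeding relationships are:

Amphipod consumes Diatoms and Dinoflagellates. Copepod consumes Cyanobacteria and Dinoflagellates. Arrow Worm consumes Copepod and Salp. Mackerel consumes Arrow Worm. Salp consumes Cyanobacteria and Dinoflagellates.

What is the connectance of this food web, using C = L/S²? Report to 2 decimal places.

C = 0.14

The web has S = 8 species and L = 9 feeding links.
C = L / S² = 9 / 64 = 0.1406 ≈ 0.14.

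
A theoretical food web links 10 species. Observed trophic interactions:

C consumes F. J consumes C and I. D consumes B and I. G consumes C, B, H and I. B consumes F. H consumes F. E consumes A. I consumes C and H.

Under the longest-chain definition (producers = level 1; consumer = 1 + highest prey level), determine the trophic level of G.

F is a producer → level 1.
H eats F → level 2.
I eats H (level 2); other prey at levels: C 2 → level 3.
G eats I (level 3); other prey at levels: H 2, C 2, B 2 → level 4.

Trophic level 4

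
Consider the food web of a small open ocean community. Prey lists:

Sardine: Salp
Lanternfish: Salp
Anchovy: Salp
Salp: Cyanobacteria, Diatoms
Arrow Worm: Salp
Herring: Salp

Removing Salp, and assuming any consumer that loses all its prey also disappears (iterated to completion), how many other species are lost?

Remove Salp.
Round 1: Sardine (all prey gone), Arrow Worm (all prey gone), Herring (all prey gone), Anchovy (all prey gone), Lanternfish (all prey gone) → extinct.
No further losses. Total secondary extinctions: 5.

5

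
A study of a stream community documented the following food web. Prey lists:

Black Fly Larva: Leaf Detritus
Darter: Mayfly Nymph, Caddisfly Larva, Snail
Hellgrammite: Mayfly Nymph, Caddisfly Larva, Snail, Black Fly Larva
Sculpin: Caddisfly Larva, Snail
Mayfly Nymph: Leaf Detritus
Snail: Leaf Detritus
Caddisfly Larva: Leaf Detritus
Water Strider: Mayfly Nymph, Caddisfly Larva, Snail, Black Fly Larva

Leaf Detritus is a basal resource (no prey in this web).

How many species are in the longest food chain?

One longest chain: Leaf Detritus → Mayfly Nymph → Water Strider.
It has 3 species and 2 links.

3 species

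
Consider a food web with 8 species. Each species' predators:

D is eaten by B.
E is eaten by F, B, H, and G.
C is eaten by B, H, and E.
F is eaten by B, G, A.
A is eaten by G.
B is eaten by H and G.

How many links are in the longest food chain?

One longest chain: C → E → F → B → H.
It has 5 species and 4 links.

4 links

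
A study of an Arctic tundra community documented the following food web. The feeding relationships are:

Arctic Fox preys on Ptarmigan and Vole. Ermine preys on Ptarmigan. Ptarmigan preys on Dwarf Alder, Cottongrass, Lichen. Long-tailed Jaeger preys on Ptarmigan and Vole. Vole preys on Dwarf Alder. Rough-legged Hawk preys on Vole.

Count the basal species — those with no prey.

3

Basal species (no prey listed): Lichen, Cottongrass, Dwarf Alder.
Count: 3.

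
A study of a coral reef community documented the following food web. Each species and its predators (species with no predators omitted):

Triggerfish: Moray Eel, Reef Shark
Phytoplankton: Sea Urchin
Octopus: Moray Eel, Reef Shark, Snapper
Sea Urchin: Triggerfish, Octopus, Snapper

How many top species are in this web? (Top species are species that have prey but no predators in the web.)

Top species (has prey, but nothing eats it): Moray Eel, Reef Shark, Snapper.
Count: 3.

3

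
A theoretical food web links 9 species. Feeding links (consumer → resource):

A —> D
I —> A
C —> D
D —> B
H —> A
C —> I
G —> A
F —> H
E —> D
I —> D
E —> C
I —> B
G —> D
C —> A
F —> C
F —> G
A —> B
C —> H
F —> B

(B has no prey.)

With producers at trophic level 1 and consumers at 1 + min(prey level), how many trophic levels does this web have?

3

Producers (level 1): B.
Following each consumer down to its lowest-level prey: B → D → G (levels 1 through 3).
All prey of G (D 2, A 2) are at level 2 or above, so G is at level 1 + 2 = 3.
Every consumer has at least one prey at level 2 or below, so none exceeds level 3.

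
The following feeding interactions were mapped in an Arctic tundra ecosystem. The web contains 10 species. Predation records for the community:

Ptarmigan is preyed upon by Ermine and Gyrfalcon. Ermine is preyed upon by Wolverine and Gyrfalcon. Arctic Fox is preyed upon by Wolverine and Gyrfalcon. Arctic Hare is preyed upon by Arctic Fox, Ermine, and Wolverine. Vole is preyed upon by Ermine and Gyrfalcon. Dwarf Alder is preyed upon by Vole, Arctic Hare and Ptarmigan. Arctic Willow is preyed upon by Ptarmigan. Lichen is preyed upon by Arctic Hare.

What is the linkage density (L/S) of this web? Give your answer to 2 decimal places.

There are L = 16 links among S = 10 species.
L/S = 16/10 = 1.6000 ≈ 1.60.

L/S = 1.60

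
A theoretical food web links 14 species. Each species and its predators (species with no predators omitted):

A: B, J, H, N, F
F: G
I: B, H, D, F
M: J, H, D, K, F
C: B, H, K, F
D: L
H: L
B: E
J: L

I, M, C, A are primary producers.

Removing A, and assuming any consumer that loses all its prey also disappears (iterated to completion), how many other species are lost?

Remove A.
Round 1: N (all prey gone) → extinct.
No further losses. Total secondary extinctions: 1.

1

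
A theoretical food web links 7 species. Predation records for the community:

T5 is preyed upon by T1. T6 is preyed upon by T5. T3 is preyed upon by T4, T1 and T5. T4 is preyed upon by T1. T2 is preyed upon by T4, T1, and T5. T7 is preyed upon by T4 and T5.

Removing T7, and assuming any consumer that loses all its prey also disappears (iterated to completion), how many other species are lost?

Remove T7.
Every predator of it retains at least one other prey: T5 still has T2, T6, T3; T4 still has T2, T3.
No consumer loses all prey, so no secondary extinctions occur.

0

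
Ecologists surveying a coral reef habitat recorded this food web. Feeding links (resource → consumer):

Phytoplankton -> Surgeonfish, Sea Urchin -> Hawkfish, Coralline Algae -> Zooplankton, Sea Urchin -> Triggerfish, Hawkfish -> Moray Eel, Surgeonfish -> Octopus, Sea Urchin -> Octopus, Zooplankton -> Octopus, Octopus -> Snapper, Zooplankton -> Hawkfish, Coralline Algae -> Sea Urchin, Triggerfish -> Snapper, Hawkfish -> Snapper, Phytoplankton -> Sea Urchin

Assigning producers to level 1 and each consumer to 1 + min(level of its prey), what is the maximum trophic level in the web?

4

Producers (level 1): Coralline Algae, Phytoplankton.
Following each consumer down to its lowest-level prey: Coralline Algae → Sea Urchin → Triggerfish → Snapper (levels 1 through 4).
All prey of Snapper (Triggerfish 3, Octopus 3, Hawkfish 3) are at level 3 or above, so Snapper is at level 1 + 3 = 4.
Every consumer has at least one prey at level 3 or below, so none exceeds level 4.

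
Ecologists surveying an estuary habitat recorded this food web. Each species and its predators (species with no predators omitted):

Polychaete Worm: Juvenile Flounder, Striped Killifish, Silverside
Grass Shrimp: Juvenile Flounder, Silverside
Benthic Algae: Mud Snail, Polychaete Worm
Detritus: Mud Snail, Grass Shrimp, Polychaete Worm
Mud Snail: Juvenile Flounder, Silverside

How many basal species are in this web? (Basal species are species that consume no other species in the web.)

Basal species (no prey listed): Benthic Algae, Detritus.
Count: 2.

2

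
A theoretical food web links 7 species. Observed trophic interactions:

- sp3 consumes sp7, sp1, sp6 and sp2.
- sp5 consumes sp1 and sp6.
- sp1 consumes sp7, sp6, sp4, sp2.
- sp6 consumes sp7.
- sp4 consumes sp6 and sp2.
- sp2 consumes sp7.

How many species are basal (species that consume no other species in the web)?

Basal species (no prey listed): sp7.
Count: 1.

1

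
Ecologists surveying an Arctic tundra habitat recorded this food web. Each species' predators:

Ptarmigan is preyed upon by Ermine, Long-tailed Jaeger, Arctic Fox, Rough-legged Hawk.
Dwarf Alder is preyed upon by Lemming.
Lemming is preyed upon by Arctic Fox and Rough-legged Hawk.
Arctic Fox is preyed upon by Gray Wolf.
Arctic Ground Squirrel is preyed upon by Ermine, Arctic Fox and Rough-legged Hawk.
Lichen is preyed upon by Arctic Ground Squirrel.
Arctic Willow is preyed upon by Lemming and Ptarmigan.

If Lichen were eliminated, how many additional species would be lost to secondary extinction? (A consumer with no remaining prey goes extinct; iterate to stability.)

Remove Lichen.
Round 1: Arctic Ground Squirrel (all prey gone) → extinct.
No further losses. Total secondary extinctions: 1.

1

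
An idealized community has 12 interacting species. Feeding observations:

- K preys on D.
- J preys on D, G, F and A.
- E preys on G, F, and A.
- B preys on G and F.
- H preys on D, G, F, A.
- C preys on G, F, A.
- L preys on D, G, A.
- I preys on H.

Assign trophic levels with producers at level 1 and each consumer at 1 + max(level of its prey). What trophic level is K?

Trophic level 2

D is a producer → level 1.
K eats D → level 2.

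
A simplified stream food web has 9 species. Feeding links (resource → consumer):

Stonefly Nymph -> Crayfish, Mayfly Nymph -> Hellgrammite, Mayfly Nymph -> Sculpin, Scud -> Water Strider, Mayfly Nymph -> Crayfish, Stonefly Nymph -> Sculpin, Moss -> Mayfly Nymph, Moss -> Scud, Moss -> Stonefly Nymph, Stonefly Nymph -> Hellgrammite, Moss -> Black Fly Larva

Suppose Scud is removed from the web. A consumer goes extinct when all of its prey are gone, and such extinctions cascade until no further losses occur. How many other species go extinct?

1

Remove Scud.
Round 1: Water Strider (all prey gone) → extinct.
No further losses. Total secondary extinctions: 1.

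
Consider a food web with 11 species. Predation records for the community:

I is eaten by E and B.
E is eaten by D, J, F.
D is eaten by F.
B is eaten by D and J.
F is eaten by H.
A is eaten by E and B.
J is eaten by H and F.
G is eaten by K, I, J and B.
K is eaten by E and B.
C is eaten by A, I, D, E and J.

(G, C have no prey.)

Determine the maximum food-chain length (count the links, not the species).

One longest chain: G → I → E → D → F → H.
It has 6 species and 5 links.

5 links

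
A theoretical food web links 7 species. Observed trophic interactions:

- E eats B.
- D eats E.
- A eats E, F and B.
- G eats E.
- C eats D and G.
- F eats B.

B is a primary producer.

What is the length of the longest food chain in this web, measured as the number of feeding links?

One longest chain: B → E → D → C.
It has 4 species and 3 links.

3 links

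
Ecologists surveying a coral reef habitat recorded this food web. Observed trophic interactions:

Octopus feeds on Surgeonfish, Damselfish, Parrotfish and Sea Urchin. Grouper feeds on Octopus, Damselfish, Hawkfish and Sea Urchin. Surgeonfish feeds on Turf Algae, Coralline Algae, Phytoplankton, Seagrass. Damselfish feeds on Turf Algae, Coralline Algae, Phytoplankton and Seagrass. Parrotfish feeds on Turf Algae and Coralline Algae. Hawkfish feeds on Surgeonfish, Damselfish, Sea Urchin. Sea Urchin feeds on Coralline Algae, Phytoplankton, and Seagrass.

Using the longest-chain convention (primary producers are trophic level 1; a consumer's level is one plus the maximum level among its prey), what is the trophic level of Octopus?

Trophic level 3

Phytoplankton is a producer → level 1.
Sea Urchin eats Phytoplankton (level 1); other prey at levels: Seagrass 1, Coralline Algae 1 → level 2.
Octopus eats Sea Urchin (level 2); other prey at levels: Surgeonfish 2, Parrotfish 2, Damselfish 2 → level 3.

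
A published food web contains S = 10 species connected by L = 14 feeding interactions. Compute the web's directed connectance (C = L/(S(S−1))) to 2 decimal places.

The web has S = 10 species and L = 14 feeding links.
C = L / (S(S−1)) = 14 / 90 = 0.1556 ≈ 0.16.

C = 0.16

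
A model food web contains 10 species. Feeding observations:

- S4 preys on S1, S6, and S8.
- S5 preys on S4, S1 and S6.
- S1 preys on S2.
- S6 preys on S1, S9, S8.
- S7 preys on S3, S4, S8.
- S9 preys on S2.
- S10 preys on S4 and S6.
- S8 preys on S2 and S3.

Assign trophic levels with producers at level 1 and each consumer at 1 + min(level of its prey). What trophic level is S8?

Trophic level 2

S2 is a producer → level 1.
S8 eats S2 → level 2.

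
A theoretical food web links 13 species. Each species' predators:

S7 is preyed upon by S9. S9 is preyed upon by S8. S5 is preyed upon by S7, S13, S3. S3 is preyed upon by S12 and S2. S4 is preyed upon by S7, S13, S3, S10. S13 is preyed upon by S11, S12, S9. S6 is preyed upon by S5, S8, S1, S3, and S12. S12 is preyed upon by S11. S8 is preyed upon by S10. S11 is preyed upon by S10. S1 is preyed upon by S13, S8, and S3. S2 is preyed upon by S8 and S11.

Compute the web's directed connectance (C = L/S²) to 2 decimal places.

The web has S = 13 species and L = 27 feeding links.
C = L / S² = 27 / 169 = 0.1598 ≈ 0.16.

C = 0.16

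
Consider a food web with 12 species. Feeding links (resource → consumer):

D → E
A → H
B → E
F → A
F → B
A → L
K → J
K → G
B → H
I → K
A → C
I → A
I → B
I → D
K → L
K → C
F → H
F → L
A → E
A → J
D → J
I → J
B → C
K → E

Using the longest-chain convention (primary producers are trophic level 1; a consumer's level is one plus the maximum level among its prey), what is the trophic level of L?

Trophic level 3

I is a producer → level 1.
K eats I → level 2.
L eats K (level 2); other prey at levels: F 1, A 2 → level 3.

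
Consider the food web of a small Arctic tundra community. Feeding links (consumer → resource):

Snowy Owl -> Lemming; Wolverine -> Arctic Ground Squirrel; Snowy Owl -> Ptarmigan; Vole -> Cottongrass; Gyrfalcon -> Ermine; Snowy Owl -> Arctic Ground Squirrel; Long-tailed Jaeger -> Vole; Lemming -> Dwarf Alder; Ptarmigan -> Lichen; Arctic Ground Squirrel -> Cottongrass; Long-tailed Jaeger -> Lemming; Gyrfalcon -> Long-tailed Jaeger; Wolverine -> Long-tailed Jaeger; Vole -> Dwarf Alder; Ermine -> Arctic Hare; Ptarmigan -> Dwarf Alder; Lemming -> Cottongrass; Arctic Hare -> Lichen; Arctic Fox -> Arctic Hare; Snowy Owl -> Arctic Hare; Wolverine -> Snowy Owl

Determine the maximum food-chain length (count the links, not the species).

3 links

One longest chain: Cottongrass → Vole → Long-tailed Jaeger → Gyrfalcon.
It has 4 species and 3 links.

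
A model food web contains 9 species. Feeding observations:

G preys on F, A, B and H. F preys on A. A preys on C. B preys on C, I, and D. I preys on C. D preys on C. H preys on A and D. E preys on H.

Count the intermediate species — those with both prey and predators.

6

Intermediate species (has both prey and predators): I, A, D, H, F, B.
Count: 6.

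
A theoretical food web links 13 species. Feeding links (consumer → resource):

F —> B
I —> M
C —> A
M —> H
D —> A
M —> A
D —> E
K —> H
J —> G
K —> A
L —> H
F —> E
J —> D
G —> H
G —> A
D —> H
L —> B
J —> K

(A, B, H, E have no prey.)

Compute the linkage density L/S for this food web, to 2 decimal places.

There are L = 18 links among S = 13 species.
L/S = 18/13 = 1.3846 ≈ 1.38.

L/S = 1.38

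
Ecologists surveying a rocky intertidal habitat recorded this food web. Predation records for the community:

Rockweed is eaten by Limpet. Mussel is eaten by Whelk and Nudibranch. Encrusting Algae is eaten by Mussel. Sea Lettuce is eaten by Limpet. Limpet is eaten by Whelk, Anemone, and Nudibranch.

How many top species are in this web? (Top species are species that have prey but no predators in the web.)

Top species (has prey, but nothing eats it): Whelk, Anemone, Nudibranch.
Count: 3.

3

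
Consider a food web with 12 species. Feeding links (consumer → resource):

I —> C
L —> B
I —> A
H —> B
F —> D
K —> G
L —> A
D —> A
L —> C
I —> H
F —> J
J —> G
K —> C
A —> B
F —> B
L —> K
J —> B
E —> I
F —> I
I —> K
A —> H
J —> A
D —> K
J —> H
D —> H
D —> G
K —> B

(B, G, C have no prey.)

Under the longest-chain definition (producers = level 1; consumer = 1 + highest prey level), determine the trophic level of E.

B is a producer → level 1.
H eats B → level 2.
A eats H (level 2); other prey at levels: B 1 → level 3.
I eats A (level 3); other prey at levels: C 1, K 2, H 2 → level 4.
E eats I → level 5.

Trophic level 5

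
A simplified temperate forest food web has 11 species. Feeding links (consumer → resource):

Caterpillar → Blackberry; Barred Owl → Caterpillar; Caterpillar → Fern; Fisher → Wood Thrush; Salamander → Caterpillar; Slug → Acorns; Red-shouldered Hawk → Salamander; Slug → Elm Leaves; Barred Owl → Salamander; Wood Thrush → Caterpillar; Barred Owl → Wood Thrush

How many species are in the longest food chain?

One longest chain: Blackberry → Caterpillar → Salamander → Red-shouldered Hawk.
It has 4 species and 3 links.

4 species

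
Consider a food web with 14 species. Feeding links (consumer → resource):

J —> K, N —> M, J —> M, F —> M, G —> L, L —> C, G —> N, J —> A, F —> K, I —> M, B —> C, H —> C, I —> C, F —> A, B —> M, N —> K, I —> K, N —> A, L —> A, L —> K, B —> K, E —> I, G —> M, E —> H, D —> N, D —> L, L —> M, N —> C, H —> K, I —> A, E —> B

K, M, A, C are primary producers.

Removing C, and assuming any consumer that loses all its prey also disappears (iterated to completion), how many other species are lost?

0

Remove C.
Every predator of it retains at least one other prey: N still has K, M, A; L still has K, M, A; H still has K; B still has K, M; I still has K, M, A.
No consumer loses all prey, so no secondary extinctions occur.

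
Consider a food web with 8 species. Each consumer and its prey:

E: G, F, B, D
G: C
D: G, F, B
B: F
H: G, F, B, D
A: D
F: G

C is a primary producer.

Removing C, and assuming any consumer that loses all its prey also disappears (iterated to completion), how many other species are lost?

7

Remove C.
Round 1: G (all prey gone) → extinct.
Round 2: F (all prey gone) → extinct.
Round 3: B (all prey gone) → extinct.
Round 4: D (all prey gone) → extinct.
Round 5: A (all prey gone), H (all prey gone), E (all prey gone) → extinct.
No further losses. Total secondary extinctions: 7.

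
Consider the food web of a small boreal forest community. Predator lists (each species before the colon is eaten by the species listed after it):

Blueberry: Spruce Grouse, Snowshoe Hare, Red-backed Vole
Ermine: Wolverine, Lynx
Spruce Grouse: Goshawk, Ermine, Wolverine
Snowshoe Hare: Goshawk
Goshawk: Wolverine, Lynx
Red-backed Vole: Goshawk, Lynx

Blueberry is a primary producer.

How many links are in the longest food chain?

One longest chain: Blueberry → Spruce Grouse → Goshawk → Wolverine.
It has 4 species and 3 links.

3 links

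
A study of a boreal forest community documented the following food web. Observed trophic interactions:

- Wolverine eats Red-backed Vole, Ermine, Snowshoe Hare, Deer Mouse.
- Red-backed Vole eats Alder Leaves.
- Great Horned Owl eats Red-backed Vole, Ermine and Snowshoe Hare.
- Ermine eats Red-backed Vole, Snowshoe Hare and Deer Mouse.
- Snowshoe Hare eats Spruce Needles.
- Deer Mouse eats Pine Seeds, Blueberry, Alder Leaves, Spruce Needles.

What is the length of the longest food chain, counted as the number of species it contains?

One longest chain: Alder Leaves → Deer Mouse → Ermine → Wolverine.
It has 4 species and 3 links.

4 species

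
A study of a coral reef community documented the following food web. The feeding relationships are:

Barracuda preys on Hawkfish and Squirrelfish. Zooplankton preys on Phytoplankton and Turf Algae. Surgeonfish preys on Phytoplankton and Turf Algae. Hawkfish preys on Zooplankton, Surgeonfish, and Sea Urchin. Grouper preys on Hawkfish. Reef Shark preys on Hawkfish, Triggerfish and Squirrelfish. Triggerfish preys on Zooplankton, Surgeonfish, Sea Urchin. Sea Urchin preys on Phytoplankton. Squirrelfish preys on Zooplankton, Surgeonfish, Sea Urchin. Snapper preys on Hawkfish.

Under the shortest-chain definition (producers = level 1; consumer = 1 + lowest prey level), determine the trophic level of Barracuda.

Phytoplankton is a producer → level 1.
Sea Urchin eats Phytoplankton → level 2.
Hawkfish eats Sea Urchin → level 3.
Barracuda eats Hawkfish → level 4.
No prey of Barracuda is below level 3, so 4 is the minimum.

Trophic level 4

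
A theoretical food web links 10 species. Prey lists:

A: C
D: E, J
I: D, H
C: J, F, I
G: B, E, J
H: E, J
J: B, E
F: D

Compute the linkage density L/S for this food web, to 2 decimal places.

There are L = 16 links among S = 10 species.
L/S = 16/10 = 1.6000 ≈ 1.60.

L/S = 1.60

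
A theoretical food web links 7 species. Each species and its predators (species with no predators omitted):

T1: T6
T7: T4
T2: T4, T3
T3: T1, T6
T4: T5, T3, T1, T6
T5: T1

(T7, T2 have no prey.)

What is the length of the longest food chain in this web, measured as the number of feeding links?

4 links

One longest chain: T7 → T4 → T5 → T1 → T6.
It has 5 species and 4 links.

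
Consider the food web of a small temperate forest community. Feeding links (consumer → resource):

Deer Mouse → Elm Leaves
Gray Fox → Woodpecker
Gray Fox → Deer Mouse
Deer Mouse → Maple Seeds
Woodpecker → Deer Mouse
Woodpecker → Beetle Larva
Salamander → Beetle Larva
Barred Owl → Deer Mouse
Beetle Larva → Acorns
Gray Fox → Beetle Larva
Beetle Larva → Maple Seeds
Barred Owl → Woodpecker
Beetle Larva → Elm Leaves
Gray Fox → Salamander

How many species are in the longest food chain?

One longest chain: Acorns → Beetle Larva → Woodpecker → Barred Owl.
It has 4 species and 3 links.

4 species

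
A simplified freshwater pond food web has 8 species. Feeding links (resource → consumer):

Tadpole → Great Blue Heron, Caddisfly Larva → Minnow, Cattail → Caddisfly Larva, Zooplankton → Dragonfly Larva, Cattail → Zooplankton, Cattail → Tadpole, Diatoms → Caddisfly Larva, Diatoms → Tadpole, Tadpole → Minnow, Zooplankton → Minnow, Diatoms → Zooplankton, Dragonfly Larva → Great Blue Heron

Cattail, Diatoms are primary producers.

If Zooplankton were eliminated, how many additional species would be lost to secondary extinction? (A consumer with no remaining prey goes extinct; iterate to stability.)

1

Remove Zooplankton.
Round 1: Dragonfly Larva (all prey gone) → extinct.
No further losses. Total secondary extinctions: 1.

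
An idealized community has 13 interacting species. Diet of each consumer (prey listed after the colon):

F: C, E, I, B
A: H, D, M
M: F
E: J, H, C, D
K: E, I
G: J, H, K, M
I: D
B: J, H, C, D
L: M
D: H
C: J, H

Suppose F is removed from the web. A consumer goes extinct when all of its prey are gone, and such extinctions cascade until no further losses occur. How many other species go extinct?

Remove F.
Round 1: M (all prey gone) → extinct.
Round 2: L (all prey gone) → extinct.
No further losses. Total secondary extinctions: 2.

2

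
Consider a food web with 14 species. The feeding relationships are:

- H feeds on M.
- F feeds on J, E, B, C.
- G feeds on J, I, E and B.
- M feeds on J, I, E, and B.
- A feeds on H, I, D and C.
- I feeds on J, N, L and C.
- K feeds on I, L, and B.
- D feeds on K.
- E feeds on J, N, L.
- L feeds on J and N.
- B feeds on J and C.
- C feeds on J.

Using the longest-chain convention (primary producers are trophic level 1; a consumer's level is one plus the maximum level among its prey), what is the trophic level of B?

J is a producer → level 1.
C eats J → level 2.
B eats C (level 2); other prey at levels: J 1 → level 3.

Trophic level 3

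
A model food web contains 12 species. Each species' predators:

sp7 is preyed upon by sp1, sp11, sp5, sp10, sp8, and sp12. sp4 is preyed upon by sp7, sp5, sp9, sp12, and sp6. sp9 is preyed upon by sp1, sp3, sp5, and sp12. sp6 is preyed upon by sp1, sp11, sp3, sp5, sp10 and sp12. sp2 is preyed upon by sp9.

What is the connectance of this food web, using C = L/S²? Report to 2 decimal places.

C = 0.15

The web has S = 12 species and L = 22 feeding links.
C = L / S² = 22 / 144 = 0.1528 ≈ 0.15.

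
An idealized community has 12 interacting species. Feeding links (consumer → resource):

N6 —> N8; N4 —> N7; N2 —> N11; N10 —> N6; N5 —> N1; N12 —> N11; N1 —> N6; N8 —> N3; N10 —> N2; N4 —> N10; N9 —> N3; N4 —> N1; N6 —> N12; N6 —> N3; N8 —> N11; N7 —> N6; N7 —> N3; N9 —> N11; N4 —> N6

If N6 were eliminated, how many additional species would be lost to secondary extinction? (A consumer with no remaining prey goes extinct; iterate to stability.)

Remove N6.
Round 1: N1 (all prey gone) → extinct.
Round 2: N5 (all prey gone) → extinct.
No further losses. Total secondary extinctions: 2.

2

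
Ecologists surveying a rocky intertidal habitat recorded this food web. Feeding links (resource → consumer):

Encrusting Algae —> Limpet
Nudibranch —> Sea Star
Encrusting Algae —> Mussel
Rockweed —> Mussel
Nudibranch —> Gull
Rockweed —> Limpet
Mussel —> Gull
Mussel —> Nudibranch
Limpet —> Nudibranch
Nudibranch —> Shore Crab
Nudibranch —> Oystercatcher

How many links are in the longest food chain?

One longest chain: Rockweed → Mussel → Nudibranch → Gull.
It has 4 species and 3 links.

3 links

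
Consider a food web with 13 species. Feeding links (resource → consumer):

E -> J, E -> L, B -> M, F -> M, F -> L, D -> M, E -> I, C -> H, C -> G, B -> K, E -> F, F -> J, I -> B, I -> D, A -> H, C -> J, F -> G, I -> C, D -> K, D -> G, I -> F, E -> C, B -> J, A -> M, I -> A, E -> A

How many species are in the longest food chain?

4 species

One longest chain: E → I → D → M.
It has 4 species and 3 links.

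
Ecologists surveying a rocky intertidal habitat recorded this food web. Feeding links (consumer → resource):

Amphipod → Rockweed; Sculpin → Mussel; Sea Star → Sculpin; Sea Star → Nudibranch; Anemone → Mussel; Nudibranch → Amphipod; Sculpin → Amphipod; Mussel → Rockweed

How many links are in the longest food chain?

One longest chain: Rockweed → Amphipod → Nudibranch → Sea Star.
It has 4 species and 3 links.

3 links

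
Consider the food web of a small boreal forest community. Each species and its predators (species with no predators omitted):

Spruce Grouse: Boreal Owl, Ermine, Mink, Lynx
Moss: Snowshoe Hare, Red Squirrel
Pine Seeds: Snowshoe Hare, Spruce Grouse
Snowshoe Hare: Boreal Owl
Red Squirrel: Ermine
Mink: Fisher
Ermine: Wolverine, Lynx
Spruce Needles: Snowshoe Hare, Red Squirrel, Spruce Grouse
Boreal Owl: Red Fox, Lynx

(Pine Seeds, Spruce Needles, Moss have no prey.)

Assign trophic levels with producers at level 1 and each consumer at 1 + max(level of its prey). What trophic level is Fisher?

Trophic level 4

Pine Seeds is a producer → level 1.
Spruce Grouse eats Pine Seeds (level 1); other prey at levels: Spruce Needles 1 → level 2.
Mink eats Spruce Grouse → level 3.
Fisher eats Mink → level 4.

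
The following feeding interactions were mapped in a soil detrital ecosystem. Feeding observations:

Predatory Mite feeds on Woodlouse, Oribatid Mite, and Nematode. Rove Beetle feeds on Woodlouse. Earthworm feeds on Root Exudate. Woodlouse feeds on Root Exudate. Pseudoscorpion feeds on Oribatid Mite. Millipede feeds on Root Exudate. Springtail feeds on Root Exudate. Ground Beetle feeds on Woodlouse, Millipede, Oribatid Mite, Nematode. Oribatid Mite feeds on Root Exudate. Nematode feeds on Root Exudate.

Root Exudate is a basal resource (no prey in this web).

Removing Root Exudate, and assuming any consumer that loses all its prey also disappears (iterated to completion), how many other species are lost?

10

Remove Root Exudate.
Round 1: Oribatid Mite (all prey gone), Millipede (all prey gone), Woodlouse (all prey gone), Nematode (all prey gone), Springtail (all prey gone), Earthworm (all prey gone) → extinct.
Round 2: Predatory Mite (all prey gone), Rove Beetle (all prey gone), Pseudoscorpion (all prey gone), Ground Beetle (all prey gone) → extinct.
No further losses. Total secondary extinctions: 10.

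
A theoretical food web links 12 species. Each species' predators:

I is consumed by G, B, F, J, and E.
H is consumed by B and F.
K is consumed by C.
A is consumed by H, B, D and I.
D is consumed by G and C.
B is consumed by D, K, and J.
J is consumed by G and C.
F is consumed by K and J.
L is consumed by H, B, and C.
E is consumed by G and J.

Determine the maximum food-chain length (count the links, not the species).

4 links

One longest chain: A → H → B → D → C.
It has 5 species and 4 links.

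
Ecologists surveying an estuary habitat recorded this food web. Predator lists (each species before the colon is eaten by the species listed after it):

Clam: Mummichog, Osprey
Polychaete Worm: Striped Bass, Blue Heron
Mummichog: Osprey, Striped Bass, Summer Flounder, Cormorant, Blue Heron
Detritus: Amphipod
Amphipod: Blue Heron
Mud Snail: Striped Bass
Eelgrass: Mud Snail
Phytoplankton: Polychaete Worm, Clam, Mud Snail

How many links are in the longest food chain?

3 links

One longest chain: Phytoplankton → Clam → Mummichog → Osprey.
It has 4 species and 3 links.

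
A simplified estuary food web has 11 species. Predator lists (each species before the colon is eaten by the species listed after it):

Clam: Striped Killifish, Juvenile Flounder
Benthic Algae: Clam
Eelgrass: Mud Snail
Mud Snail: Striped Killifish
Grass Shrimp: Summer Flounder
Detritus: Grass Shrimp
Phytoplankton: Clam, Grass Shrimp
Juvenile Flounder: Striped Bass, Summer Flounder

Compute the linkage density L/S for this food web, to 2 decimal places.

L/S = 1.00

There are L = 11 links among S = 11 species.
L/S = 11/11 = 1.0000 ≈ 1.00.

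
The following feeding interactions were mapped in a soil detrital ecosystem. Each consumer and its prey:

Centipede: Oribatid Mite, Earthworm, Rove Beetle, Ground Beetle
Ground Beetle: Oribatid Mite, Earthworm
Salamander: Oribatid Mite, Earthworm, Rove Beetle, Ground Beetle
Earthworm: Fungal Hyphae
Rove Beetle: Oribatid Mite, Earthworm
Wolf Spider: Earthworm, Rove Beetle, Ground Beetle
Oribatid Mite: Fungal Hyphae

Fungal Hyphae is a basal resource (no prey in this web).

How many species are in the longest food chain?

One longest chain: Fungal Hyphae → Oribatid Mite → Rove Beetle → Centipede.
It has 4 species and 3 links.

4 species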